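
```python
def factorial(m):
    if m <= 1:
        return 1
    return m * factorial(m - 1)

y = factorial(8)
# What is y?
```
Call trace:
factorial(m=8)
  factorial(m=7)
    factorial(m=6)
      factorial(m=5)
        factorial(m=4)
          factorial(m=3)
            factorial(m=2)
              factorial(m=1)
              -> return 1
            -> return 2
          -> return 6
        -> return 24
      -> return 120
    -> return 720
  -> return 5040
-> return 40320

Final answer: 40320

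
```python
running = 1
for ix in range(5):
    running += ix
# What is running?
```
Trace:
  running=1
  running=1, ix=0
  running=2, ix=1
  running=4, ix=2
  running=7, ix=3
  running=11, ix=4

Final answer: 11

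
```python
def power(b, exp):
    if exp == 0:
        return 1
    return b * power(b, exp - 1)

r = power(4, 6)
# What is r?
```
Call trace:
power(b=4, exp=6)
  power(b=4, exp=5)
    power(b=4, exp=4)
      power(b=4, exp=3)
        power(b=4, exp=2)
          power(b=4, exp=1)
            power(b=4, exp=0)
            -> return 1
          -> return 4
        -> return 16
      -> return 64
    -> return 256
  -> return 1024
-> return 4096

Final answer: 4096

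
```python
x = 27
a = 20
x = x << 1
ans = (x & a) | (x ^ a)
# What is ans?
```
Trace:
  x=27
  x=27, a=20
  x=54, a=20
  x=54, a=20, ans=54

Final answer: 54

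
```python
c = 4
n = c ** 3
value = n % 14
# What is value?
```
Trace:
  c=4
  c=4, n=64
  c=4, n=64, value=8

Final answer: 8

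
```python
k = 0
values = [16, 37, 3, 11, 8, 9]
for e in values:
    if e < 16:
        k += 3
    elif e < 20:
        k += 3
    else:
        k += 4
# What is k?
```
Trace:
  k=0
  k=3, e=16
  k=7, e=37
  k=10, e=3
  k=13, e=11
  k=16, e=8
  k=19, e=9

Final answer: 19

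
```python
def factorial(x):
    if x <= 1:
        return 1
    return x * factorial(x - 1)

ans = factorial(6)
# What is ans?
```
Call trace:
factorial(x=6)
  factorial(x=5)
    factorial(x=4)
      factorial(x=3)
        factorial(x=2)
          factorial(x=1)
          -> return 1
        -> return 2
      -> return 6
    -> return 24
  -> return 120
-> return 720

Final answer: 720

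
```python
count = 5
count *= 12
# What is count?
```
Trace:
  count=5
  count=60

Final answer: 60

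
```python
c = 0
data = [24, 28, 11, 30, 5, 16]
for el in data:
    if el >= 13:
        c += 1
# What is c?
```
Trace:
  c=0
  c=1, el=24
  c=2, el=28
  c=2, el=11
  c=3, el=30
  c=3, el=5
  c=4, el=16

Final answer: 4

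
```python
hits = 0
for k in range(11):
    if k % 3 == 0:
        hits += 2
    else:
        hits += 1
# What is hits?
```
Trace:
  hits=0
  hits=2, k=0
  hits=3, k=1
  hits=4, k=2
  hits=6, k=3
  hits=7, k=4
  hits=8, k=5
  hits=10, k=6
  hits=11, k=7
  hits=12, k=8
  hits=14, k=9
  hits=15, k=10

Final answer: 15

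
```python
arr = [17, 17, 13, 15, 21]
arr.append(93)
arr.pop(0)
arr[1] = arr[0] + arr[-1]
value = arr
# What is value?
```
Trace:
  arr=[17, 17, 13, 15, 21]
  arr=[17, 17, 13, 15, 21, 93]
  arr=[17, 13, 15, 21, 93]
  arr=[17, 110, 15, 21, 93]
  arr=[17, 110, 15, 21, 93], value=[17, 110, 15, 21, 93]

Final answer: [17, 110, 15, 21, 93]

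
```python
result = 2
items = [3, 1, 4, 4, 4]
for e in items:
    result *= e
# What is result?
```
Trace:
  result=2
  result=6, e=3
  result=6, e=1
  result=24, e=4
  result=96, e=4
  result=384, e=4

Final answer: 384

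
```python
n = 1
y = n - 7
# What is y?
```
Trace:
  n=1
  n=1, y=-6

Final answer: -6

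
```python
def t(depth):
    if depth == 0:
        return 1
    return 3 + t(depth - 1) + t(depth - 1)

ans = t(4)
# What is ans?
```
Call trace (a repeated sub-call is expanded the first time; later identical calls just restate its return value):
t(depth=4)
  t(depth=3)
    t(depth=2)
      t(depth=1)
        t(depth=0)
        -> return 1
        t(depth=0)
        -> return 1
      -> return 5
      t(depth=1) -> return 5  (same call as traced above)
    -> return 13
    t(depth=2) -> return 13  (same call as traced above)
  -> return 29
  t(depth=3) -> return 29  (same call as traced above)
-> return 61

Final answer: 61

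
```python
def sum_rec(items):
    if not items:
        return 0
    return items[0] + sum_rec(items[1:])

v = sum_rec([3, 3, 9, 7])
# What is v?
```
Call trace:
sum_rec(items=[3, 3, 9, 7])
  sum_rec(items=[3, 9, 7])
    sum_rec(items=[9, 7])
      sum_rec(items=[7])
        sum_rec(items=[])
        -> return 0
      -> return 7
    -> return 16
  -> return 19
-> return 22

Final answer: 22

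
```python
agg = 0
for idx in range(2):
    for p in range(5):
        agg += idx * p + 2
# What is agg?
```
Trace:
  agg=0
  agg=2, idx=0, p=0
  agg=4, idx=0, p=1
  agg=6, idx=0, p=2
  agg=8, idx=0, p=3
  agg=10, idx=0, p=4
  agg=12, idx=1, p=0
  agg=15, idx=1, p=1
  agg=19, idx=1, p=2
  agg=24, idx=1, p=3
  agg=30, idx=1, p=4

Final answer: 30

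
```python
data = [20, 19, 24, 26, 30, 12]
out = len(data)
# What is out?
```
Trace:
  data=[20, 19, 24, 26, 30, 12]
  data=[20, 19, 24, 26, 30, 12], out=6

Final answer: 6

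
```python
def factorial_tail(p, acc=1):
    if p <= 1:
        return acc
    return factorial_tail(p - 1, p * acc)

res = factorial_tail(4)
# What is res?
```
Call trace:
factorial_tail(p=4, acc=1)
  factorial_tail(p=3, acc=4)
    factorial_tail(p=2, acc=12)
      factorial_tail(p=1, acc=24)
      -> return 24
    -> return 24
  -> return 24
-> return 24

Final answer: 24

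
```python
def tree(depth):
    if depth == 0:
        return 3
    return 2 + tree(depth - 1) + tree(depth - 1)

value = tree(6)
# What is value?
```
Call trace (a repeated sub-call is expanded the first time; later identical calls just restate its return value):
tree(depth=6)
  tree(depth=5)
    tree(depth=4)
      tree(depth=3)
        tree(depth=2)
          tree(depth=1)
            tree(depth=0)
            -> return 3
            tree(depth=0)
            -> return 3
          -> return 8
          tree(depth=1) -> return 8  (same call as traced above)
        -> return 18
        tree(depth=2) -> return 18  (same call as traced above)
      -> return 38
      tree(depth=3) -> return 38  (same call as traced above)
    -> return 78
    tree(depth=4) -> return 78  (same call as traced above)
  -> return 158
  tree(depth=5) -> return 158  (same call as traced above)
-> return 318

Final answer: 318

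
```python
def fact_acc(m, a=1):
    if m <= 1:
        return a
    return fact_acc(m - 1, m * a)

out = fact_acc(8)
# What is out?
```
Call trace:
fact_acc(m=8, a=1)
  fact_acc(m=7, a=8)
    fact_acc(m=6, a=56)
      fact_acc(m=5, a=336)
        fact_acc(m=4, a=1680)
          fact_acc(m=3, a=6720)
            fact_acc(m=2, a=20160)
              fact_acc(m=1, a=40320)
              -> return 40320
            -> return 40320
          -> return 40320
        -> return 40320
      -> return 40320
    -> return 40320
  -> return 40320
-> return 40320

Final answer: 40320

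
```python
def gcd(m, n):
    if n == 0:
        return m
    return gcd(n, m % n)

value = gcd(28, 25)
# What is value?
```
Call trace:
gcd(m=28, n=25)
  gcd(m=25, n=3)
    gcd(m=3, n=1)
      gcd(m=1, n=0)
      -> return 1
    -> return 1
  -> return 1
-> return 1

Final answer: 1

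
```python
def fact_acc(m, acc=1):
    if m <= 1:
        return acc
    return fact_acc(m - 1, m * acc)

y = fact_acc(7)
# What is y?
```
Call trace:
fact_acc(m=7, acc=1)
  fact_acc(m=6, acc=7)
    fact_acc(m=5, acc=42)
      fact_acc(m=4, acc=210)
        fact_acc(m=3, acc=840)
          fact_acc(m=2, acc=2520)
            fact_acc(m=1, acc=5040)
            -> return 5040
          -> return 5040
        -> return 5040
      -> return 5040
    -> return 5040
  -> return 5040
-> return 5040

Final answer: 5040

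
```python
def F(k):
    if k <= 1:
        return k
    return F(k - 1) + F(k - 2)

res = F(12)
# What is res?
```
Call trace (a repeated sub-call is expanded the first time; later identical calls just restate its return value):
F(k=12)
  F(k=11)
    F(k=10)
      F(k=9)
        F(k=8)
          F(k=7)
            F(k=6)
              F(k=5)
                F(k=4)
                  F(k=3)
                    F(k=2)
                      F(k=1)
                      -> return 1
                      F(k=0)
                      -> return 0
                    -> return 1
                    F(k=1)
                    -> return 1
                  -> return 2
                  F(k=2) -> return 1  (same call as traced above)
                -> return 3
                F(k=3) -> return 2  (same call as traced above)
              -> return 5
              F(k=4) -> return 3  (same call as traced above)
            -> return 8
            F(k=5) -> return 5  (same call as traced above)
          -> return 13
          F(k=6) -> return 8  (same call as traced above)
        -> return 21
        F(k=7) -> return 13  (same call as traced above)
      -> return 34
      F(k=8) -> return 21  (same call as traced above)
    -> return 55
    F(k=9) -> return 34  (same call as traced above)
  -> return 89
  F(k=10) -> return 55  (same call as traced above)
-> return 144

Final answer: 144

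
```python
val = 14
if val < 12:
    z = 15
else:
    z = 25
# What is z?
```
Trace:
  val=14
  val=14, z=25

Final answer: 25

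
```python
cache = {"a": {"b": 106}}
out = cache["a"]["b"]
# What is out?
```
Trace:
  cache={'a': {'b': 106}}
  cache={'a': {'b': 106}}, out=106

Final answer: 106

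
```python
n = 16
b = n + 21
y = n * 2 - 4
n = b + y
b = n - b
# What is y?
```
Trace:
  n=16
  n=16, b=37
  n=16, b=37, y=28
  n=65, b=37, y=28
  n=65, b=28, y=28

Final answer: 28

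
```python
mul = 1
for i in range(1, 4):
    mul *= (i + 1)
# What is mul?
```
Trace:
  mul=1
  mul=2, i=1
  mul=6, i=2
  mul=24, i=3

Final answer: 24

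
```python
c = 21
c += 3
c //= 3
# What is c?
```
Trace:
  c=21
  c=24
  c=8

Final answer: 8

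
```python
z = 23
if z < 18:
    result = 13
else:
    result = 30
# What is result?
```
Trace:
  z=23
  z=23, result=30

Final answer: 30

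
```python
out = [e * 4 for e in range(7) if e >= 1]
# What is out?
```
Trace:
  e=0
  e=1
  e=2
  e=3
  e=4
  e=5
  e=6
  out=[4, 8, 12, 16, 20, 24]

Final answer: [4, 8, 12, 16, 20, 24]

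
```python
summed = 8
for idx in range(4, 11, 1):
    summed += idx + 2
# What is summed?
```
Trace:
  summed=8
  summed=14, idx=4
  summed=21, idx=5
  summed=29, idx=6
  summed=38, idx=7
  summed=48, idx=8
  summed=59, idx=9
  summed=71, idx=10

Final answer: 71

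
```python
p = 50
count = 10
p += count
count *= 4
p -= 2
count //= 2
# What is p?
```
Trace:
  p=50
  p=50, count=10
  p=60, count=10
  p=60, count=40
  p=58, count=40
  p=58, count=20

Final answer: 58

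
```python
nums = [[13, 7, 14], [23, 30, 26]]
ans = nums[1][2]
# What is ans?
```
Trace:
  nums=[[13, 7, 14], [23, 30, 26]]
  nums=[[13, 7, 14], [23, 30, 26]], ans=26

Final answer: 26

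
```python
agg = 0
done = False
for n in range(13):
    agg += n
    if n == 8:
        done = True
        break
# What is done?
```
Trace:
  agg=0
  agg=0, done=False
  agg=0, done=False, n=0
  agg=1, done=False, n=1
  agg=3, done=False, n=2
  agg=6, done=False, n=3
  agg=10, done=False, n=4
  agg=15, done=False, n=5
  agg=21, done=False, n=6
  agg=28, done=False, n=7
  agg=36, done=True, n=8

Final answer: True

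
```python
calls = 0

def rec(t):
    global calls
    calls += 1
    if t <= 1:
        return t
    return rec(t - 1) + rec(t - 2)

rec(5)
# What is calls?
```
Call trace (a repeated sub-call is expanded the first time; later identical calls just restate its return value):
rec(t=5)
  rec(t=4)
    rec(t=3)
      rec(t=2)
        rec(t=1)
        -> return 1
        rec(t=0)
        -> return 0
      -> return 1
      rec(t=1)
      -> return 1
    -> return 2
    rec(t=2) -> return 1  (same call as traced above)
  -> return 3
  rec(t=3) -> return 2  (same call as traced above)
-> return 5

calls is incremented once per call, so count the calls in each subtree. Let C(t) = number of calls made by rec(t).
C(0) = C(1) = 1 (base case, no recursion); C(t) = 1 + C(t - 1) + C(t - 2) otherwise.
C(2) = 1 + C(1) + C(0) = 1 + 1 + 1 = 3
C(3) = 1 + C(2) + C(1) = 1 + 3 + 1 = 5
C(4) = 1 + C(3) + C(2) = 1 + 5 + 3 = 9
C(5) = 1 + C(4) + C(3) = 1 + 9 + 5 = 15
calls = C(5) = 15

Final answer: 15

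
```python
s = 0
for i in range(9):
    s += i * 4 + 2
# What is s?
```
Trace:
  s=0
  s=2, i=0
  s=8, i=1
  s=18, i=2
  s=32, i=3
  s=50, i=4
  s=72, i=5
  s=98, i=6
  s=128, i=7
  s=162, i=8

Final answer: 162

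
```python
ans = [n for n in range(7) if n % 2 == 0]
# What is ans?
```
Trace:
  n=0
  n=1
  n=2
  n=3
  n=4
  n=5
  n=6
  ans=[0, 2, 4, 6]

Final answer: [0, 2, 4, 6]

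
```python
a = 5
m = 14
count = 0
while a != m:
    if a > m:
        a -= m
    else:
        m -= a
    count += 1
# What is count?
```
Trace:
  a=5
  a=5, m=14
  a=5, m=14, count=0
  a=5, m=9, count=1
  a=5, m=4, count=2
  a=1, m=4, count=3
  a=1, m=3, count=4
  a=1, m=2, count=5
  a=1, m=1, count=6

Final answer: 6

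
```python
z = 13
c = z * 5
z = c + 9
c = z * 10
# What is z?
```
Trace:
  z=13
  z=13, c=65
  z=74, c=65
  z=74, c=740

Final answer: 74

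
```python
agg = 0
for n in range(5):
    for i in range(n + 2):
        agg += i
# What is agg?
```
Trace:
  agg=0
  agg=0, n=0, i=0
  agg=1, n=0, i=1
  agg=1, n=1, i=0
  agg=2, n=1, i=1
  agg=4, n=1, i=2
  agg=4, n=2, i=0
  agg=5, n=2, i=1
  agg=7, n=2, i=2
  agg=10, n=2, i=3
  agg=10, n=3, i=0
  agg=11, n=3, i=1
  agg=13, n=3, i=2
  agg=16, n=3, i=3
  agg=20, n=3, i=4
  agg=20, n=4, i=0
  agg=21, n=4, i=1
  agg=23, n=4, i=2
  agg=26, n=4, i=3
  agg=30, n=4, i=4
  agg=35, n=4, i=5

Final answer: 35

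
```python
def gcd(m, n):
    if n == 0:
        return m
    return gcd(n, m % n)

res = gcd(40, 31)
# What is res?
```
Call trace:
gcd(m=40, n=31)
  gcd(m=31, n=9)
    gcd(m=9, n=4)
      gcd(m=4, n=1)
        gcd(m=1, n=0)
        -> return 1
      -> return 1
    -> return 1
  -> return 1
-> return 1

Final answer: 1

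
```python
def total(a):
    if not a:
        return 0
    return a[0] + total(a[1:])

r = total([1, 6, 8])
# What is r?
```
Call trace:
total(a=[1, 6, 8])
  total(a=[6, 8])
    total(a=[8])
      total(a=[])
      -> return 0
    -> return 8
  -> return 14
-> return 15

Final answer: 15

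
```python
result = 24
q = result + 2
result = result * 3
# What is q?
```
Trace:
  result=24
  result=24, q=26
  result=72, q=26

Final answer: 26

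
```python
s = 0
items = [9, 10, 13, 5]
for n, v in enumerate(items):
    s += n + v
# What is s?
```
Trace:
  s=0
  s=9, n=0, v=9
  s=20, n=1, v=10
  s=35, n=2, v=13
  s=43, n=3, v=5

Final answer: 43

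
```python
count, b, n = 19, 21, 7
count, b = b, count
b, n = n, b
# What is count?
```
Trace:
  count=19, b=21, n=7
  count=21, b=19, n=7
  count=21, b=7, n=19

Final answer: 21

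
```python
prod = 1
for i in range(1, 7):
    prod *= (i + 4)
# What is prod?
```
Trace:
  prod=1
  prod=5, i=1
  prod=30, i=2
  prod=210, i=3
  prod=1680, i=4
  prod=15120, i=5
  prod=151200, i=6

Final answer: 151200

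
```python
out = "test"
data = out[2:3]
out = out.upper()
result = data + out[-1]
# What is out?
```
Trace:
  out='test'
  out='test', data='s'
  out='TEST', data='s'
  out='TEST', data='s', result='sT'

Final answer: 'TEST'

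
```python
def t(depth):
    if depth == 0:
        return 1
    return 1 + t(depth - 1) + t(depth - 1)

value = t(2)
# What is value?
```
Call trace (a repeated sub-call is expanded the first time; later identical calls just restate its return value):
t(depth=2)
  t(depth=1)
    t(depth=0)
    -> return 1
    t(depth=0)
    -> return 1
  -> return 3
  t(depth=1) -> return 3  (same call as traced above)
-> return 7

Final answer: 7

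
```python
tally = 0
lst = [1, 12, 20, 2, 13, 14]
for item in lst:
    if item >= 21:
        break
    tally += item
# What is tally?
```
Trace:
  tally=0
  tally=1, item=1
  tally=13, item=12
  tally=33, item=20
  tally=35, item=2
  tally=48, item=13
  tally=62, item=14

Final answer: 62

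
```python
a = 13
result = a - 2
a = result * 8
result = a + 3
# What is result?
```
Trace:
  a=13
  a=13, result=11
  a=88, result=11
  a=88, result=91

Final answer: 91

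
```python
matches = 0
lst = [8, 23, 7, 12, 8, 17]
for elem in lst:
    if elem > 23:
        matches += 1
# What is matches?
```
Trace:
  matches=0
  matches=0, elem=8
  matches=0, elem=23
  matches=0, elem=7
  matches=0, elem=12
  matches=0, elem=8
  matches=0, elem=17

Final answer: 0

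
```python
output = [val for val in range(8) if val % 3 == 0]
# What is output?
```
Trace:
  val=0
  val=1
  val=2
  val=3
  val=4
  val=5
  val=6
  val=7
  output=[0, 3, 6]

Final answer: [0, 3, 6]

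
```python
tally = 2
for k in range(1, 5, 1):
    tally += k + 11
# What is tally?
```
Trace:
  tally=2
  tally=14, k=1
  tally=27, k=2
  tally=41, k=3
  tally=56, k=4

Final answer: 56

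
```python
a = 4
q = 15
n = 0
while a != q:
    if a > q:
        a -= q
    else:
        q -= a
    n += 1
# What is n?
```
Trace:
  a=4
  a=4, q=15
  a=4, q=15, n=0
  a=4, q=11, n=1
  a=4, q=7, n=2
  a=4, q=3, n=3
  a=1, q=3, n=4
  a=1, q=2, n=5
  a=1, q=1, n=6

Final answer: 6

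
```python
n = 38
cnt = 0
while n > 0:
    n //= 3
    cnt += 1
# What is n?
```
Trace:
  n=38
  n=38, cnt=0
  n=12, cnt=1
  n=4, cnt=2
  n=1, cnt=3
  n=0, cnt=4

Final answer: 0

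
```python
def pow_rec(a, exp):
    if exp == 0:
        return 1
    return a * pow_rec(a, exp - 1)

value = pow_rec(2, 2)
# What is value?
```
Call trace:
pow_rec(a=2, exp=2)
  pow_rec(a=2, exp=1)
    pow_rec(a=2, exp=0)
    -> return 1
  -> return 2
-> return 4

Final answer: 4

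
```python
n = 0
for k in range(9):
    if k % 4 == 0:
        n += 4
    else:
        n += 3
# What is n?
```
Trace:
  n=0
  n=4, k=0
  n=7, k=1
  n=10, k=2
  n=13, k=3
  n=17, k=4
  n=20, k=5
  n=23, k=6
  n=26, k=7
  n=30, k=8

Final answer: 30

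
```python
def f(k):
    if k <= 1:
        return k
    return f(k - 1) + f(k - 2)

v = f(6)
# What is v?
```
Call trace (a repeated sub-call is expanded the first time; later identical calls just restate its return value):
f(k=6)
  f(k=5)
    f(k=4)
      f(k=3)
        f(k=2)
          f(k=1)
          -> return 1
          f(k=0)
          -> return 0
        -> return 1
        f(k=1)
        -> return 1
      -> return 2
      f(k=2) -> return 1  (same call as traced above)
    -> return 3
    f(k=3) -> return 2  (same call as traced above)
  -> return 5
  f(k=4) -> return 3  (same call as traced above)
-> return 8

Final answer: 8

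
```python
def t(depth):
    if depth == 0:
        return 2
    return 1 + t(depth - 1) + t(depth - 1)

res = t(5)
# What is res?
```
Call trace (a repeated sub-call is expanded the first time; later identical calls just restate its return value):
t(depth=5)
  t(depth=4)
    t(depth=3)
      t(depth=2)
        t(depth=1)
          t(depth=0)
          -> return 2
          t(depth=0)
          -> return 2
        -> return 5
        t(depth=1) -> return 5  (same call as traced above)
      -> return 11
      t(depth=2) -> return 11  (same call as traced above)
    -> return 23
    t(depth=3) -> return 23  (same call as traced above)
  -> return 47
  t(depth=4) -> return 47  (same call as traced above)
-> return 95

Final answer: 95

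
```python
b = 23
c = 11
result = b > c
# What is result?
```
Trace:
  b=23
  b=23, c=11
  b=23, c=11, result=True

Final answer: True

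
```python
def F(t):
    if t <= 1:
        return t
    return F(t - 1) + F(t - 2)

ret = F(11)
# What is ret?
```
Call trace (a repeated sub-call is expanded the first time; later identical calls just restate its return value):
F(t=11)
  F(t=10)
    F(t=9)
      F(t=8)
        F(t=7)
          F(t=6)
            F(t=5)
              F(t=4)
                F(t=3)
                  F(t=2)
                    F(t=1)
                    -> return 1
                    F(t=0)
                    -> return 0
                  -> return 1
                  F(t=1)
                  -> return 1
                -> return 2
                F(t=2) -> return 1  (same call as traced above)
              -> return 3
              F(t=3) -> return 2  (same call as traced above)
            -> return 5
            F(t=4) -> return 3  (same call as traced above)
          -> return 8
          F(t=5) -> return 5  (same call as traced above)
        -> return 13
        F(t=6) -> return 8  (same call as traced above)
      -> return 21
      F(t=7) -> return 13  (same call as traced above)
    -> return 34
    F(t=8) -> return 21  (same call as traced above)
  -> return 55
  F(t=9) -> return 34  (same call as traced above)
-> return 89

Final answer: 89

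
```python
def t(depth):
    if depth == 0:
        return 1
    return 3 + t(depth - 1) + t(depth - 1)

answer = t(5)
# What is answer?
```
Call trace (a repeated sub-call is expanded the first time; later identical calls just restate its return value):
t(depth=5)
  t(depth=4)
    t(depth=3)
      t(depth=2)
        t(depth=1)
          t(depth=0)
          -> return 1
          t(depth=0)
          -> return 1
        -> return 5
        t(depth=1) -> return 5  (same call as traced above)
      -> return 13
      t(depth=2) -> return 13  (same call as traced above)
    -> return 29
    t(depth=3) -> return 29  (same call as traced above)
  -> return 61
  t(depth=4) -> return 61  (same call as traced above)
-> return 125

Final answer: 125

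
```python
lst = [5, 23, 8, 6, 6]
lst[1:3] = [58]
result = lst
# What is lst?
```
Trace:
  lst=[5, 23, 8, 6, 6]
  lst=[5, 58, 6, 6]
  lst=[5, 58, 6, 6], result=[5, 58, 6, 6]

Final answer: [5, 58, 6, 6]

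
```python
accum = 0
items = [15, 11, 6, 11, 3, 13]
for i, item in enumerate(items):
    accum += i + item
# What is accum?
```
Trace:
  accum=0
  accum=15, i=0, item=15
  accum=27, i=1, item=11
  accum=35, i=2, item=6
  accum=49, i=3, item=11
  accum=56, i=4, item=3
  accum=74, i=5, item=13

Final answer: 74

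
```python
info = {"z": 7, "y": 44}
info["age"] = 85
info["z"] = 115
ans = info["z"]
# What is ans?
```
Trace:
  info={'z': 7, 'y': 44}
  info={'z': 7, 'y': 44, 'age': 85}
  info={'z': 115, 'y': 44, 'age': 85}
  info={'z': 115, 'y': 44, 'age': 85}, ans=115

Final answer: 115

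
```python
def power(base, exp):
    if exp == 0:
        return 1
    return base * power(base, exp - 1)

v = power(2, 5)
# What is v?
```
Call trace:
power(base=2, exp=5)
  power(base=2, exp=4)
    power(base=2, exp=3)
      power(base=2, exp=2)
        power(base=2, exp=1)
          power(base=2, exp=0)
          -> return 1
        -> return 2
      -> return 4
    -> return 8
  -> return 16
-> return 32

Final answer: 32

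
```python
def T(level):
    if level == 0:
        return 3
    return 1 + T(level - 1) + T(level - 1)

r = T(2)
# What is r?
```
Call trace (a repeated sub-call is expanded the first time; later identical calls just restate its return value):
T(level=2)
  T(level=1)
    T(level=0)
    -> return 3
    T(level=0)
    -> return 3
  -> return 7
  T(level=1) -> return 7  (same call as traced above)
-> return 15

Final answer: 15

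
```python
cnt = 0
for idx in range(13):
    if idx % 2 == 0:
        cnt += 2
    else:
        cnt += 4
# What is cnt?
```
Trace:
  cnt=0
  cnt=2, idx=0
  cnt=6, idx=1
  cnt=8, idx=2
  cnt=12, idx=3
  cnt=14, idx=4
  cnt=18, idx=5
  cnt=20, idx=6
  cnt=24, idx=7
  cnt=26, idx=8
  cnt=30, idx=9
  cnt=32, idx=10
  cnt=36, idx=11
  cnt=38, idx=12

Final answer: 38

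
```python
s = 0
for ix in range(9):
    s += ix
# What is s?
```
Trace:
  s=0
  s=0, ix=0
  s=1, ix=1
  s=3, ix=2
  s=6, ix=3
  s=10, ix=4
  s=15, ix=5
  s=21, ix=6
  s=28, ix=7
  s=36, ix=8

Final answer: 36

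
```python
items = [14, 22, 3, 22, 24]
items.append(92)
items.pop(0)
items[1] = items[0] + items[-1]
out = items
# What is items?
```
Trace:
  items=[14, 22, 3, 22, 24]
  items=[14, 22, 3, 22, 24, 92]
  items=[22, 3, 22, 24, 92]
  items=[22, 114, 22, 24, 92]
  items=[22, 114, 22, 24, 92], out=[22, 114, 22, 24, 92]

Final answer: [22, 114, 22, 24, 92]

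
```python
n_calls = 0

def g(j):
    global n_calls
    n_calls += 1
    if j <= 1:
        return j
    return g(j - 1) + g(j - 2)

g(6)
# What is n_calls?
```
Call trace (a repeated sub-call is expanded the first time; later identical calls just restate its return value):
g(j=6)
  g(j=5)
    g(j=4)
      g(j=3)
        g(j=2)
          g(j=1)
          -> return 1
          g(j=0)
          -> return 0
        -> return 1
        g(j=1)
        -> return 1
      -> return 2
      g(j=2) -> return 1  (same call as traced above)
    -> return 3
    g(j=3) -> return 2  (same call as traced above)
  -> return 5
  g(j=4) -> return 3  (same call as traced above)
-> return 8

n_calls is incremented once per call, so count the calls in each subtree. Let C(j) = number of calls made by g(j).
C(0) = C(1) = 1 (base case, no recursion); C(j) = 1 + C(j - 1) + C(j - 2) otherwise.
C(2) = 1 + C(1) + C(0) = 1 + 1 + 1 = 3
C(3) = 1 + C(2) + C(1) = 1 + 3 + 1 = 5
C(4) = 1 + C(3) + C(2) = 1 + 5 + 3 = 9
C(5) = 1 + C(4) + C(3) = 1 + 9 + 5 = 15
C(6) = 1 + C(5) + C(4) = 1 + 15 + 9 = 25
n_calls = C(6) = 25

Final answer: 25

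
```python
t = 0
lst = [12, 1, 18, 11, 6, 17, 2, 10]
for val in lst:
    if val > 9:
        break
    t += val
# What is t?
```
Trace:
  t=0
  t=0, val=12

Final answer: 0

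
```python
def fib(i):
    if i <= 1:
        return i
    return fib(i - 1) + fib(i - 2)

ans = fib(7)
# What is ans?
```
Call trace (a repeated sub-call is expanded the first time; later identical calls just restate its return value):
fib(i=7)
  fib(i=6)
    fib(i=5)
      fib(i=4)
        fib(i=3)
          fib(i=2)
            fib(i=1)
            -> return 1
            fib(i=0)
            -> return 0
          -> return 1
          fib(i=1)
          -> return 1
        -> return 2
        fib(i=2) -> return 1  (same call as traced above)
      -> return 3
      fib(i=3) -> return 2  (same call as traced above)
    -> return 5
    fib(i=4) -> return 3  (same call as traced above)
  -> return 8
  fib(i=5) -> return 5  (same call as traced above)
-> return 13

Final answer: 13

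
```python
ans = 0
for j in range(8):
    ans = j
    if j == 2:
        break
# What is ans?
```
Trace:
  ans=0
  ans=0, j=0
  ans=1, j=1
  ans=2, j=2

Final answer: 2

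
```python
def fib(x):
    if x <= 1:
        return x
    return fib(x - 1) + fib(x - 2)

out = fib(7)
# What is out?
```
Call trace (a repeated sub-call is expanded the first time; later identical calls just restate its return value):
fib(x=7)
  fib(x=6)
    fib(x=5)
      fib(x=4)
        fib(x=3)
          fib(x=2)
            fib(x=1)
            -> return 1
            fib(x=0)
            -> return 0
          -> return 1
          fib(x=1)
          -> return 1
        -> return 2
        fib(x=2) -> return 1  (same call as traced above)
      -> return 3
      fib(x=3) -> return 2  (same call as traced above)
    -> return 5
    fib(x=4) -> return 3  (same call as traced above)
  -> return 8
  fib(x=5) -> return 5  (same call as traced above)
-> return 13

Final answer: 13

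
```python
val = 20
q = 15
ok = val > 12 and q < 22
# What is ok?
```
Trace:
  val=20
  val=20, q=15
  val=20, q=15, ok=True

Final answer: True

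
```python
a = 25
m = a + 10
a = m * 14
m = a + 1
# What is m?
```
Trace:
  a=25
  a=25, m=35
  a=490, m=35
  a=490, m=491

Final answer: 491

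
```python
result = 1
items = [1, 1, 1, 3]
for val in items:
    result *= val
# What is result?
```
Trace:
  result=1
  result=1, val=1
  result=1, val=1
  result=1, val=1
  result=3, val=3

Final answer: 3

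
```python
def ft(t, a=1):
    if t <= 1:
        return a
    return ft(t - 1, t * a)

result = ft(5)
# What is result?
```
Call trace:
ft(t=5, a=1)
  ft(t=4, a=5)
    ft(t=3, a=20)
      ft(t=2, a=60)
        ft(t=1, a=120)
        -> return 120
      -> return 120
    -> return 120
  -> return 120
-> return 120

Final answer: 120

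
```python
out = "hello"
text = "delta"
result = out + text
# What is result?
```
Trace:
  out='hello'
  out='hello', text='delta'
  out='hello', text='delta', result='hellodelta'

Final answer: 'hellodelta'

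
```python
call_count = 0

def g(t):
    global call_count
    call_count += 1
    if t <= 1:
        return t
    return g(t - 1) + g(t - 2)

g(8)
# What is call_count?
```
Call trace (a repeated sub-call is expanded the first time; later identical calls just restate its return value):
g(t=8)
  g(t=7)
    g(t=6)
      g(t=5)
        g(t=4)
          g(t=3)
            g(t=2)
              g(t=1)
              -> return 1
              g(t=0)
              -> return 0
            -> return 1
            g(t=1)
            -> return 1
          -> return 2
          g(t=2) -> return 1  (same call as traced above)
        -> return 3
        g(t=3) -> return 2  (same call as traced above)
      -> return 5
      g(t=4) -> return 3  (same call as traced above)
    -> return 8
    g(t=5) -> return 5  (same call as traced above)
  -> return 13
  g(t=6) -> return 8  (same call as traced above)
-> return 21

call_count is incremented once per call, so count the calls in each subtree. Let C(t) = number of calls made by g(t).
C(0) = C(1) = 1 (base case, no recursion); C(t) = 1 + C(t - 1) + C(t - 2) otherwise.
C(2) = 1 + C(1) + C(0) = 1 + 1 + 1 = 3
C(3) = 1 + C(2) + C(1) = 1 + 3 + 1 = 5
C(4) = 1 + C(3) + C(2) = 1 + 5 + 3 = 9
C(5) = 1 + C(4) + C(3) = 1 + 9 + 5 = 15
C(6) = 1 + C(5) + C(4) = 1 + 15 + 9 = 25
C(7) = 1 + C(6) + C(5) = 1 + 25 + 15 = 41
C(8) = 1 + C(7) + C(6) = 1 + 41 + 25 = 67
call_count = C(8) = 67

Final answer: 67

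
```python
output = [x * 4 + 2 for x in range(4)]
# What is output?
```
Trace:
  x=0
  x=1
  x=2
  x=3
  output=[2, 6, 10, 14]

Final answer: [2, 6, 10, 14]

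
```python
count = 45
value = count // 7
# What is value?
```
Trace:
  count=45
  count=45, value=6

Final answer: 6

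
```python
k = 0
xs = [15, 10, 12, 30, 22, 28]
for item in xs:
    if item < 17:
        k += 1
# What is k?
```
Trace:
  k=0
  k=1, item=15
  k=2, item=10
  k=3, item=12
  k=3, item=30
  k=3, item=22
  k=3, item=28

Final answer: 3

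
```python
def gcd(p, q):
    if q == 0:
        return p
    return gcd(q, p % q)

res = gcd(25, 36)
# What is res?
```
Call trace:
gcd(p=25, q=36)
  gcd(p=36, q=25)
    gcd(p=25, q=11)
      gcd(p=11, q=3)
        gcd(p=3, q=2)
          gcd(p=2, q=1)
            gcd(p=1, q=0)
            -> return 1
          -> return 1
        -> return 1
      -> return 1
    -> return 1
  -> return 1
-> return 1

Final answer: 1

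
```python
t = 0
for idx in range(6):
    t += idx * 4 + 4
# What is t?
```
Trace:
  t=0
  t=4, idx=0
  t=12, idx=1
  t=24, idx=2
  t=40, idx=3
  t=60, idx=4
  t=84, idx=5

Final answer: 84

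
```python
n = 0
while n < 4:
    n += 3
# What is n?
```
Trace:
  n=0
  n=3
  n=6

Final answer: 6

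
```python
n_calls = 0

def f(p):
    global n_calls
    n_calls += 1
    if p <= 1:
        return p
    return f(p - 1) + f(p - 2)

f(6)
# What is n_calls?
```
Call trace (a repeated sub-call is expanded the first time; later identical calls just restate its return value):
f(p=6)
  f(p=5)
    f(p=4)
      f(p=3)
        f(p=2)
          f(p=1)
          -> return 1
          f(p=0)
          -> return 0
        -> return 1
        f(p=1)
        -> return 1
      -> return 2
      f(p=2) -> return 1  (same call as traced above)
    -> return 3
    f(p=3) -> return 2  (same call as traced above)
  -> return 5
  f(p=4) -> return 3  (same call as traced above)
-> return 8

n_calls is incremented once per call, so count the calls in each subtree. Let C(p) = number of calls made by f(p).
C(0) = C(1) = 1 (base case, no recursion); C(p) = 1 + C(p - 1) + C(p - 2) otherwise.
C(2) = 1 + C(1) + C(0) = 1 + 1 + 1 = 3
C(3) = 1 + C(2) + C(1) = 1 + 3 + 1 = 5
C(4) = 1 + C(3) + C(2) = 1 + 5 + 3 = 9
C(5) = 1 + C(4) + C(3) = 1 + 9 + 5 = 15
C(6) = 1 + C(5) + C(4) = 1 + 15 + 9 = 25
n_calls = C(6) = 25

Final answer: 25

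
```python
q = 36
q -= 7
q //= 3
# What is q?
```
Trace:
  q=36
  q=29
  q=9

Final answer: 9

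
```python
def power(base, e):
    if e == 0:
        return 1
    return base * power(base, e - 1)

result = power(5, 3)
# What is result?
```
Call trace:
power(base=5, e=3)
  power(base=5, e=2)
    power(base=5, e=1)
      power(base=5, e=0)
      -> return 1
    -> return 5
  -> return 25
-> return 125

Final answer: 125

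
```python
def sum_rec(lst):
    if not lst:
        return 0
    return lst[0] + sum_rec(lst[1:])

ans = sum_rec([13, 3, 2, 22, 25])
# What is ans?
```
Call trace:
sum_rec(lst=[13, 3, 2, 22, 25])
  sum_rec(lst=[3, 2, 22, 25])
    sum_rec(lst=[2, 22, 25])
      sum_rec(lst=[22, 25])
        sum_rec(lst=[25])
          sum_rec(lst=[])
          -> return 0
        -> return 25
      -> return 47
    -> return 49
  -> return 52
-> return 65

Final answer: 65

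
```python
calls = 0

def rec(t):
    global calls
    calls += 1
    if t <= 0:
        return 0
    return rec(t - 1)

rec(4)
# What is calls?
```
Call trace:
rec(t=4)
  rec(t=3)
    rec(t=2)
      rec(t=1)
        rec(t=0)
        -> return 0
      -> return 0
    -> return 0
  -> return 0
-> return 0

calls is incremented once per call. rec is entered once for each t = 4, 3, 2, 1, 0 (the t <= 0 call returns without recursing), i.e. 4 + 1 calls.
calls = 5

Final answer: 5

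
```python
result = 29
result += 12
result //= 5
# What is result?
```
Trace:
  result=29
  result=41
  result=8

Final answer: 8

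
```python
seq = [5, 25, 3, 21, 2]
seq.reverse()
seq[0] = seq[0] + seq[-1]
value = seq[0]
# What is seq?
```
Trace:
  seq=[5, 25, 3, 21, 2]
  seq=[2, 21, 3, 25, 5]
  seq=[7, 21, 3, 25, 5]
  seq=[7, 21, 3, 25, 5], value=7

Final answer: [7, 21, 3, 25, 5]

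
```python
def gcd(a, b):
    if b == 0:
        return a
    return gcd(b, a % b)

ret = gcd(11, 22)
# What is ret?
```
Call trace:
gcd(a=11, b=22)
  gcd(a=22, b=11)
    gcd(a=11, b=0)
    -> return 11
  -> return 11
-> return 11

Final answer: 11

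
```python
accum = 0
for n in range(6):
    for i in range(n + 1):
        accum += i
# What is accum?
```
Trace:
  accum=0
  accum=0, n=0, i=0
  accum=0, n=1, i=0
  accum=1, n=1, i=1
  accum=1, n=2, i=0
  accum=2, n=2, i=1
  accum=4, n=2, i=2
  accum=4, n=3, i=0
  accum=5, n=3, i=1
  accum=7, n=3, i=2
  accum=10, n=3, i=3
  accum=10, n=4, i=0
  accum=11, n=4, i=1
  accum=13, n=4, i=2
  accum=16, n=4, i=3
  accum=20, n=4, i=4
  accum=20, n=5, i=0
  accum=21, n=5, i=1
  accum=23, n=5, i=2
  accum=26, n=5, i=3
  accum=30, n=5, i=4
  accum=35, n=5, i=5

Final answer: 35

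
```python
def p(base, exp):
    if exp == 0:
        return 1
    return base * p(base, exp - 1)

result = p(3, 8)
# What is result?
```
Call trace:
p(base=3, exp=8)
  p(base=3, exp=7)
    p(base=3, exp=6)
      p(base=3, exp=5)
        p(base=3, exp=4)
          p(base=3, exp=3)
            p(base=3, exp=2)
              p(base=3, exp=1)
                p(base=3, exp=0)
                -> return 1
              -> return 3
            -> return 9
          -> return 27
        -> return 81
      -> return 243
    -> return 729
  -> return 2187
-> return 6561

Final answer: 6561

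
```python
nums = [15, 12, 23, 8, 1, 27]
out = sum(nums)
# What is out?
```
Trace:
  nums=[15, 12, 23, 8, 1, 27]
  nums=[15, 12, 23, 8, 1, 27], out=86

Final answer: 86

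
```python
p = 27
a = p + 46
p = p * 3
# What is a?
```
Trace:
  p=27
  p=27, a=73
  p=81, a=73

Final answer: 73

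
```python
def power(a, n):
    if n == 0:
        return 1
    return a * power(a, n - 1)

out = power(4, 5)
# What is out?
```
Call trace:
power(a=4, n=5)
  power(a=4, n=4)
    power(a=4, n=3)
      power(a=4, n=2)
        power(a=4, n=1)
          power(a=4, n=0)
          -> return 1
        -> return 4
      -> return 16
    -> return 64
  -> return 256
-> return 1024

Final answer: 1024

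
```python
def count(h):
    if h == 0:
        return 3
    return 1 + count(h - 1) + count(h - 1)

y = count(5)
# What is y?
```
Call trace (a repeated sub-call is expanded the first time; later identical calls just restate its return value):
count(h=5)
  count(h=4)
    count(h=3)
      count(h=2)
        count(h=1)
          count(h=0)
          -> return 3
          count(h=0)
          -> return 3
        -> return 7
        count(h=1) -> return 7  (same call as traced above)
      -> return 15
      count(h=2) -> return 15  (same call as traced above)
    -> return 31
    count(h=3) -> return 31  (same call as traced above)
  -> return 63
  count(h=4) -> return 63  (same call as traced above)
-> return 127

Final answer: 127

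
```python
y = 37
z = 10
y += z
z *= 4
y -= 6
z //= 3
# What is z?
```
Trace:
  y=37
  y=37, z=10
  y=47, z=10
  y=47, z=40
  y=41, z=40
  y=41, z=13

Final answer: 13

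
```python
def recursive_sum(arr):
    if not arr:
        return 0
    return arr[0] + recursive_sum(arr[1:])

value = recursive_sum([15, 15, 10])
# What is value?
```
Call trace:
recursive_sum(arr=[15, 15, 10])
  recursive_sum(arr=[15, 10])
    recursive_sum(arr=[10])
      recursive_sum(arr=[])
      -> return 0
    -> return 10
  -> return 25
-> return 40

Final answer: 40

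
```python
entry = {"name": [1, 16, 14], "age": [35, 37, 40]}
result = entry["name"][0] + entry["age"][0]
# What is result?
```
Trace:
  entry={'name': [1, 16, 14], 'age': [35, 37, 40]}
  entry={'name': [1, 16, 14], 'age': [35, 37, 40]}, result=36

Final answer: 36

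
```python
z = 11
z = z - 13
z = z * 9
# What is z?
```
Trace:
  z=11
  z=-2
  z=-18

Final answer: -18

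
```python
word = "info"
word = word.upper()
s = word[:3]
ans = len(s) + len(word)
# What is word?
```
Trace:
  word='info'
  word='INFO'
  word='INFO', s='INF'
  word='INFO', s='INF', ans=7

Final answer: 'INFO'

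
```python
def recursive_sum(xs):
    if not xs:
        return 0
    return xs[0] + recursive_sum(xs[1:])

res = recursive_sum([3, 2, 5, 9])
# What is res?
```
Call trace:
recursive_sum(xs=[3, 2, 5, 9])
  recursive_sum(xs=[2, 5, 9])
    recursive_sum(xs=[5, 9])
      recursive_sum(xs=[9])
        recursive_sum(xs=[])
        -> return 0
      -> return 9
    -> return 14
  -> return 16
-> return 19

Final answer: 19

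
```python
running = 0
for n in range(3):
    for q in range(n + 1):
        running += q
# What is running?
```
Trace:
  running=0
  running=0, n=0, q=0
  running=0, n=1, q=0
  running=1, n=1, q=1
  running=1, n=2, q=0
  running=2, n=2, q=1
  running=4, n=2, q=2

Final answer: 4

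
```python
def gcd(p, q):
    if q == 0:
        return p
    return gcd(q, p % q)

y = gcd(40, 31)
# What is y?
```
Call trace:
gcd(p=40, q=31)
  gcd(p=31, q=9)
    gcd(p=9, q=4)
      gcd(p=4, q=1)
        gcd(p=1, q=0)
        -> return 1
      -> return 1
    -> return 1
  -> return 1
-> return 1

Final answer: 1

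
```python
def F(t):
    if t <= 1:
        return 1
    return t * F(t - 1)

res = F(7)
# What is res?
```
Call trace:
F(t=7)
  F(t=6)
    F(t=5)
      F(t=4)
        F(t=3)
          F(t=2)
            F(t=1)
            -> return 1
          -> return 2
        -> return 6
      -> return 24
    -> return 120
  -> return 720
-> return 5040

Final answer: 5040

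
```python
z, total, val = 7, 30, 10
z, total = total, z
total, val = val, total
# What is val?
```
Trace:
  z=7, total=30, val=10
  z=30, total=7, val=10
  z=30, total=10, val=7

Final answer: 7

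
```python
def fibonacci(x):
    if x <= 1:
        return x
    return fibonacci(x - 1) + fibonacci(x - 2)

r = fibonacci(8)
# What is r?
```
Call trace (a repeated sub-call is expanded the first time; later identical calls just restate its return value):
fibonacci(x=8)
  fibonacci(x=7)
    fibonacci(x=6)
      fibonacci(x=5)
        fibonacci(x=4)
          fibonacci(x=3)
            fibonacci(x=2)
              fibonacci(x=1)
              -> return 1
              fibonacci(x=0)
              -> return 0
            -> return 1
            fibonacci(x=1)
            -> return 1
          -> return 2
          fibonacci(x=2) -> return 1  (same call as traced above)
        -> return 3
        fibonacci(x=3) -> return 2  (same call as traced above)
      -> return 5
      fibonacci(x=4) -> return 3  (same call as traced above)
    -> return 8
    fibonacci(x=5) -> return 5  (same call as traced above)
  -> return 13
  fibonacci(x=6) -> return 8  (same call as traced above)
-> return 21

Final answer: 21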